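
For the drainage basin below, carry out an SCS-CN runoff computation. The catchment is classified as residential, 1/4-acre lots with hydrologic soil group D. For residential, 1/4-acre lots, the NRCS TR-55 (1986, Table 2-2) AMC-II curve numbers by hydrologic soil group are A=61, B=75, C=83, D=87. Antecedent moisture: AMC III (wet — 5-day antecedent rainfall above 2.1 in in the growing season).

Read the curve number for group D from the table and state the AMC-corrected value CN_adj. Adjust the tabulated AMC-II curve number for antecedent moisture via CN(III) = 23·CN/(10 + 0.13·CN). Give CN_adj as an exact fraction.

NRCS table: residential, 1/4-acre lots, soil group D → CN(II) = 87
CN(III) from CN(II)=87: (23·87)/(10 + 0.13·87) = 200100/2131 ≈ 93.900

CN_adj = 200100/2131 ≈ 93.900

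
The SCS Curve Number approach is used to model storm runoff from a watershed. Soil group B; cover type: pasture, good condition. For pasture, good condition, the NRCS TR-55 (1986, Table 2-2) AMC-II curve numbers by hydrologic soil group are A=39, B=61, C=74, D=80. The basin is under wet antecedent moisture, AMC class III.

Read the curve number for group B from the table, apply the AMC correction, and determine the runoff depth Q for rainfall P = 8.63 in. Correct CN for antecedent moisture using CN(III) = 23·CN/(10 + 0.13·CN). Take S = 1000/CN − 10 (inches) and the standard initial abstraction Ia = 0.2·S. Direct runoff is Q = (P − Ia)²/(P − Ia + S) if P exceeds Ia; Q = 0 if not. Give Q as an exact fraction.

NRCS table: pasture, good condition, soil group B → CN(II) = 61
Wet (AMC III): CN(III) = 23·61/(10 + 0.13·61) = 1403/(1793/100) = 140300/1793 ≈ 78.249
S = 1000/(140300/1793) − 10 = 3900/1403 in ≈ 2.780 in
Initial abstraction Ia = S/5 = (3900/1403)/5 = 780/1403 ≈ 0.556 in
P − Ia = 8.630 − 0.556 = 1132789/140300 ≈ 8.074 in (> 0, runoff occurs)
Q = (1132789/140300)²/((1132789/140300) + 3900/1403) = (1283210918521/19684090000)/(1522789/140300) = 1283210918521/213647296700 in ≈ 6.006 in

Q = 1283210918521/213647296700 in ≈ 6.006 in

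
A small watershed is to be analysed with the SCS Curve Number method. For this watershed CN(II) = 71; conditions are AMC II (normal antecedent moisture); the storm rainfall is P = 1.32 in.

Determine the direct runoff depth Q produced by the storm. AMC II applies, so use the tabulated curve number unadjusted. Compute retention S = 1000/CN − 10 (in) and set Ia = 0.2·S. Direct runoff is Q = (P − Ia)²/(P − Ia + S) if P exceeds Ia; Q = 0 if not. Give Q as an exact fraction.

Q = 797449/14453825 in ≈ 0.055 in

Average conditions: CN = 71 (no AMC adjustment).
Max retention: S = 1000/71 − 10 = 290/71 in (≈ 4.085 in)
Ia = 0.2·(290/71) = 58/71 in ≈ 0.817 in
Since P=1.320 > Ia=0.817: effective rainfall P−Ia = 893/1775 in
Q: (893/1775)² ÷ (8143/1775) = 797449/14453825 in (≈ 0.055 in)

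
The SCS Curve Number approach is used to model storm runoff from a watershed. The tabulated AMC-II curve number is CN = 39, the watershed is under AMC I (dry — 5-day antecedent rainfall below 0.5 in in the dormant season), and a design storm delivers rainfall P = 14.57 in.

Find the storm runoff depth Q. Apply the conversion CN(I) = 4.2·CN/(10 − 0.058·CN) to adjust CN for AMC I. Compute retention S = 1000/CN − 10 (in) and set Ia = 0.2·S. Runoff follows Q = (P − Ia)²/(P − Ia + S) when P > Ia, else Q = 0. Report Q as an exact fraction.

Adjust CN=39 to AMC I: 4.2·39/(10 − 0.058·39) → (819/5) ÷ (3869/500) = 81900/3869 ≈ 21.168
S = 1000/(81900/3869) − 10 = 30500/819 in ≈ 37.241 in
Ia = 0.2·(30500/819) = 6100/819 in ≈ 7.448 in
P − Ia = 14.570 − 7.448 = 583283/81900 ≈ 7.122 in (> 0, runoff occurs)
Q: (583283/81900)² ÷ (3633283/81900) = 340219058089/297565877700 in (≈ 1.143 in)

Q = 340219058089/297565877700 in ≈ 1.143 in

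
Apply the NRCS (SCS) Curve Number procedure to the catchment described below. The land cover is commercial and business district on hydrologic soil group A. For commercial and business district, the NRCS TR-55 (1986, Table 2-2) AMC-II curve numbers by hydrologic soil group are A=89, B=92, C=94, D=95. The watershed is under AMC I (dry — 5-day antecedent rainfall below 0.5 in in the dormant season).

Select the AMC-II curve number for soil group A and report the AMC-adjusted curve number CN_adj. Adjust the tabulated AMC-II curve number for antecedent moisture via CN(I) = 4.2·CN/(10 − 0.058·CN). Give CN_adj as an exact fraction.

CN_adj = 186900/2419 ≈ 77.263

NRCS table: commercial and business district, soil group A → CN(II) = 89
Dry (AMC I): CN(I) = 4.2·89/(10 − 0.058·89) = (1869/5)/(2419/500) = 186900/2419 ≈ 77.263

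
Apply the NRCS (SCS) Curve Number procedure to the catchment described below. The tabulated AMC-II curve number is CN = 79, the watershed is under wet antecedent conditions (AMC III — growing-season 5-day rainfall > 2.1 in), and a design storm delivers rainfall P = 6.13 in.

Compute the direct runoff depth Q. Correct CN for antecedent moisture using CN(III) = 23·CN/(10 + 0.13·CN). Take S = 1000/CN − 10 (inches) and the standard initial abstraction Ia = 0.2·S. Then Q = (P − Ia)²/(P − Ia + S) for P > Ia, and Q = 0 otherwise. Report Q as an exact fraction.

Adjust CN=79 to AMC III: 23·79/(10 + 0.13·79) → 1817 ÷ (2027/100) = 181700/2027 ≈ 89.640
Max retention: S = 1000/(181700/2027) − 10 = 2100/1817 in (≈ 1.156 in)
Ia = 0.2S: 0.2·1.156 = 0.231 in (exactly 420/1817)
Since P=6.130 > Ia=0.231: effective rainfall P−Ia = 1071821/181700 in
Q = (1071821/181700)²/((1071821/181700) + 2100/1817) = (1148800256041/33014890000)/(1281821/181700) = 1148800256041/232906875700 in ≈ 4.932 in

Q = 1148800256041/232906875700 in ≈ 4.932 in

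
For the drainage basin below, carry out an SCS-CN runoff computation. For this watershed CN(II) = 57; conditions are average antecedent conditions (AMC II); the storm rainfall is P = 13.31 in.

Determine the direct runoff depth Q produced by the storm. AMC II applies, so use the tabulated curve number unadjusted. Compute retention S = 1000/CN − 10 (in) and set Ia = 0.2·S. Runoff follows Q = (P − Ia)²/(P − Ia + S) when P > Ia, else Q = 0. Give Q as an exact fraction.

Q = 4524849289/628521900 in ≈ 7.199 in

Average conditions: CN = 57 (no AMC adjustment).
Max retention: S = 1000/57 − 10 = 430/57 in (≈ 7.544 in)
Ia = 0.2S: 0.2·7.544 = 1.509 in (exactly 86/57)
Excess rainfall: 13.310 − 1.509 = 11.801 in; P > Ia so Q > 0
Q: (67267/5700)² ÷ (110267/5700) = 4524849289/628521900 in (≈ 7.199 in)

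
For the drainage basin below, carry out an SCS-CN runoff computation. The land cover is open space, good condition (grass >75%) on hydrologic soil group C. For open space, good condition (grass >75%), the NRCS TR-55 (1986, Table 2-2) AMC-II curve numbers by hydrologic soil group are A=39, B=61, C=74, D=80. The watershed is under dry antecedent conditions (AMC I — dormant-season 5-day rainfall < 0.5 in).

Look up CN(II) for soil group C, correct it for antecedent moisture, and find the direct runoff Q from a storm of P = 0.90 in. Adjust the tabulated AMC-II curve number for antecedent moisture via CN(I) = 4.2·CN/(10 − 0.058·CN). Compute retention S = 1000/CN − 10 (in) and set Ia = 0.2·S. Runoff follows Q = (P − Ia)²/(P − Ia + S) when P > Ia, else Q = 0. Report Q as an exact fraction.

Q = 0 in ≈ 0.000 in

NRCS table: open space, good condition (grass >75%), soil group C → CN(II) = 74
Adjust CN=74 to AMC I: 4.2·74/(10 − 0.058·74) → (1554/5) ÷ (1427/250) = 77700/1427 ≈ 54.450
S = 1000/(77700/1427) − 10 = 6500/777 in ≈ 8.366 in
Initial abstraction Ia = S/5 = (6500/777)/5 = 1300/777 ≈ 1.673 in
P = 0.900 ≤ Ia = 1.673 in: entire storm abstracted, Q = 0.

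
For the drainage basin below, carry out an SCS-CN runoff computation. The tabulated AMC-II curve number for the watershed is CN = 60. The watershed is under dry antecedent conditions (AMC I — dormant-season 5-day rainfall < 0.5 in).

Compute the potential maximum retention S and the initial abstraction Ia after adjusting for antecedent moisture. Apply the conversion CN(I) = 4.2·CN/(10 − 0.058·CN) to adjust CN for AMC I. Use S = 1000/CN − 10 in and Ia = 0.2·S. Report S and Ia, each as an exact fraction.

Dry (AMC I): CN(I) = 4.2·60/(10 − 0.058·60) = 252/(163/25) = 6300/163 ≈ 38.650
S = 1000/(6300/163) − 10 = 1000/63 in ≈ 15.873 in
Ia = 0.2S: 0.2·15.873 = 3.175 in (exactly 200/63)

S = 1000/63 in ≈ 15.873 in; Ia = 200/63 in ≈ 3.175 in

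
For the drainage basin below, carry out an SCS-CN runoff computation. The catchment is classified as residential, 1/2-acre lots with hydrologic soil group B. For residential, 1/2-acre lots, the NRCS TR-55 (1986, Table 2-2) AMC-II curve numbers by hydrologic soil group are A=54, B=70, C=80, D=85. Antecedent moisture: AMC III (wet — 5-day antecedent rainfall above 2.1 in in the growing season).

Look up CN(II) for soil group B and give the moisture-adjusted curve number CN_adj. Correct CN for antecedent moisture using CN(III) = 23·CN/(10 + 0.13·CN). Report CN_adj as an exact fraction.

CN_adj = 16100/191 ≈ 84.293

NRCS table: residential, 1/2-acre lots, soil group B → CN(II) = 70
Adjust CN=70 to AMC III: 23·70/(10 + 0.13·70) → 1610 ÷ (191/10) = 16100/191 ≈ 84.293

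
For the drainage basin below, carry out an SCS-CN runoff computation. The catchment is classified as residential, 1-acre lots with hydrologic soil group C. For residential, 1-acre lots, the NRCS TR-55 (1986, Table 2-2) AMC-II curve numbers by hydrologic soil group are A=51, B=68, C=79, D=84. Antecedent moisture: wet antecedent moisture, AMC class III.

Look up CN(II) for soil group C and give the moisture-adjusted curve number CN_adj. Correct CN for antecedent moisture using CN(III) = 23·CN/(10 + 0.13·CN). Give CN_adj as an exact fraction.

CN_adj = 181700/2027 ≈ 89.640

NRCS table: residential, 1-acre lots, soil group C → CN(II) = 79
Wet (AMC III): CN(III) = 23·79/(10 + 0.13·79) = 1817/(2027/100) = 181700/2027 ≈ 89.640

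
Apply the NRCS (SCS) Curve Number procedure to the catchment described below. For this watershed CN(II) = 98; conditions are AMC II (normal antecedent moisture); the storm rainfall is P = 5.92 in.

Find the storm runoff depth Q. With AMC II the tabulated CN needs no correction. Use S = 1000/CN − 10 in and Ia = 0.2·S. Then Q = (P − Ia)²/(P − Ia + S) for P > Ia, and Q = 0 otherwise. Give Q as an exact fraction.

AMC II — tabulated CN = 98 applies directly.
Retention S: 1000/CN − 10 with CN=98.000 → S = 10/49 ≈ 0.204 in
Ia = 0.2S: 0.2·0.204 = 0.041 in (exactly 2/49)
Excess rainfall: 5.920 − 0.041 = 5.879 in; P > Ia so Q > 0
Runoff Q = (P−Ia)²/(P−Ia+S) = (5.879)²/(5.879+0.204) = 12967201/2282175 ≈ 5.682 in

Q = 12967201/2282175 in ≈ 5.682 in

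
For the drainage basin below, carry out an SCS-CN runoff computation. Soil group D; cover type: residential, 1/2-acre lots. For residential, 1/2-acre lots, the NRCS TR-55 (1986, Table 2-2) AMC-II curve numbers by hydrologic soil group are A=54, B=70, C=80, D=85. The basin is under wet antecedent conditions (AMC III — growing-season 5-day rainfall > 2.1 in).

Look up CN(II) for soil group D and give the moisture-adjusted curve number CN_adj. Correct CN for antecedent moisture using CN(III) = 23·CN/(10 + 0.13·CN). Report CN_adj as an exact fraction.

CN_adj = 39100/421 ≈ 92.874

NRCS table: residential, 1/2-acre lots, soil group D → CN(II) = 85
CN(III) from CN(II)=85: (23·85)/(10 + 0.13·85) = 39100/421 ≈ 92.874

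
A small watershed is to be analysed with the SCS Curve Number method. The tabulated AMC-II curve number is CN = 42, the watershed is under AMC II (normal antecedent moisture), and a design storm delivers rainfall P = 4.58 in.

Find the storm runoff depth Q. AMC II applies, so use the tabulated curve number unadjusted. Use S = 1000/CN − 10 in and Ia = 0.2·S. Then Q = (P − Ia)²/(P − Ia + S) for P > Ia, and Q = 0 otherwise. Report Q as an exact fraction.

AMC II — tabulated CN = 42 applies directly.
Retention S: 1000/CN − 10 with CN=42.000 → S = 290/21 ≈ 13.810 in
Initial abstraction Ia = S/5 = (290/21)/5 = 58/21 ≈ 2.762 in
Since P=4.580 > Ia=2.762: effective rainfall P−Ia = 1909/1050 in
Q: (1909/1050)² ÷ (16409/1050) = 3644281/17229450 in (≈ 0.212 in)

Q = 3644281/17229450 in ≈ 0.212 in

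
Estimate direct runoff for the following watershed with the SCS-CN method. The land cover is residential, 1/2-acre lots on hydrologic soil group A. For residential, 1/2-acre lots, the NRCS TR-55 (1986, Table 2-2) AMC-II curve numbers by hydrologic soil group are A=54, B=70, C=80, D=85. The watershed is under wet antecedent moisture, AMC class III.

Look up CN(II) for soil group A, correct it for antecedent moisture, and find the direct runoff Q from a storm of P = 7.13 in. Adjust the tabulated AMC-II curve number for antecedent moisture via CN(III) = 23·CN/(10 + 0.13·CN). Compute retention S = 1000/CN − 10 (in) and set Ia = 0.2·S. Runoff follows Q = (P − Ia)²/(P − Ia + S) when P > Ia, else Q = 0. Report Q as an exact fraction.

Q = 297597001/73577700 in ≈ 4.045 in

NRCS table: residential, 1/2-acre lots, soil group A → CN(II) = 54
Adjust CN=54 to AMC III: 23·54/(10 + 0.13·54) → 1242 ÷ (851/50) = 2700/37 ≈ 72.973
S = 1000/(2700/37) − 10 = 100/27 in ≈ 3.704 in
Ia = 0.2·(100/27) = 20/27 in ≈ 0.741 in
Since P=7.130 > Ia=0.741: effective rainfall P−Ia = 17251/2700 in
Q: (17251/2700)² ÷ (27251/2700) = 297597001/73577700 in (≈ 4.045 in)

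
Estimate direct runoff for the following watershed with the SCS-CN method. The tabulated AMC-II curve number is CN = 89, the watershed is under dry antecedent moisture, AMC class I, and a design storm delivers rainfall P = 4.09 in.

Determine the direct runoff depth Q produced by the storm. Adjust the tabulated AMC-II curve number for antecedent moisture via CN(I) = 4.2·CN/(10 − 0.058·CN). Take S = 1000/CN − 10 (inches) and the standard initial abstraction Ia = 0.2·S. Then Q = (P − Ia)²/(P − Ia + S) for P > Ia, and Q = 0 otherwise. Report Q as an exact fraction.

Q = 428266845241/225106284900 in ≈ 1.903 in

Adjust CN=89 to AMC I: 4.2·89/(10 − 0.058·89) → (1869/5) ÷ (2419/500) = 186900/2419 ≈ 77.263
Retention S: 1000/CN − 10 with CN=77.263 → S = 5500/1869 ≈ 2.943 in
Initial abstraction Ia = S/5 = (5500/1869)/5 = 1100/1869 ≈ 0.589 in
Excess rainfall: 4.090 − 0.589 = 3.501 in; P > Ia so Q > 0
Runoff Q = (P−Ia)²/(P−Ia+S) = (3.501)²/(3.501+2.943) = 428266845241/225106284900 ≈ 1.903 in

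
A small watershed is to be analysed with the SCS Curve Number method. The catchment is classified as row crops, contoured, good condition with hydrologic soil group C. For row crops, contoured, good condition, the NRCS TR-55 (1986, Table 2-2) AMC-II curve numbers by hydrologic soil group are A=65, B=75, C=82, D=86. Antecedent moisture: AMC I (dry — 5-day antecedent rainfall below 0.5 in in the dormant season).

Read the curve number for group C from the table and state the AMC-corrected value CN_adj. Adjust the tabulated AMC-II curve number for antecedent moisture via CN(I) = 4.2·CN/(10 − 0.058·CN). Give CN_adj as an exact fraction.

CN_adj = 28700/437 ≈ 65.675

NRCS table: row crops, contoured, good condition, soil group C → CN(II) = 82
Dry (AMC I): CN(I) = 4.2·82/(10 − 0.058·82) = (1722/5)/(1311/250) = 28700/437 ≈ 65.675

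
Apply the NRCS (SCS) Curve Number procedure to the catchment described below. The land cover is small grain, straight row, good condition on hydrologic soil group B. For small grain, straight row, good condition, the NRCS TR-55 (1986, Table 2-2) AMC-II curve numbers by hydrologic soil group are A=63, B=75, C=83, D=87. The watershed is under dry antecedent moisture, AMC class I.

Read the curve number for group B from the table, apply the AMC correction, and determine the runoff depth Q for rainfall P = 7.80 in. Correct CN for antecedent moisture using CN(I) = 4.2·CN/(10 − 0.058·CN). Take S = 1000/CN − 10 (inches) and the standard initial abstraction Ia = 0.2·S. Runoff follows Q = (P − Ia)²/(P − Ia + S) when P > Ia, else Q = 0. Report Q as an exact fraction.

NRCS table: small grain, straight row, good condition, soil group B → CN(II) = 75
CN(I) from CN(II)=75: (4.2·75)/(10 − 0.058·75) = 6300/113 ≈ 55.752
S = 1000/(6300/113) − 10 = 500/63 in ≈ 7.937 in
Ia = 0.2·(500/63) = 100/63 in ≈ 1.587 in
Excess rainfall: 7.800 − 1.587 = 6.213 in; P > Ia so Q > 0
Q: (1957/315)² ÷ (4457/315) = 3829849/1403955 in (≈ 2.728 in)

Q = 3829849/1403955 in ≈ 2.728 in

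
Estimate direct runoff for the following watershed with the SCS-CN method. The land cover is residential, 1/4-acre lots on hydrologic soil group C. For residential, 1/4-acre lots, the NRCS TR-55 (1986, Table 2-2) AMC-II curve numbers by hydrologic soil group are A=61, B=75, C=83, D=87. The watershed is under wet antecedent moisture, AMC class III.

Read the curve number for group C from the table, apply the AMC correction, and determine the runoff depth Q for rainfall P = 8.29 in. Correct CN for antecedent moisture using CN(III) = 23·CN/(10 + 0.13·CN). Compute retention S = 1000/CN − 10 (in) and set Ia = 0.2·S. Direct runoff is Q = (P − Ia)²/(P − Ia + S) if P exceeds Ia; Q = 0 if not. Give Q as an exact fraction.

Q = 2398041170721/328073294900 in ≈ 7.309 in

NRCS table: residential, 1/4-acre lots, soil group C → CN(II) = 83
CN(III) from CN(II)=83: (23·83)/(10 + 0.13·83) = 190900/2079 ≈ 91.823
Max retention: S = 1000/(190900/2079) − 10 = 1700/1909 in (≈ 0.891 in)
Initial abstraction Ia = S/5 = (1700/1909)/5 = 340/1909 ≈ 0.178 in
P − Ia = 8.290 − 0.178 = 1548561/190900 ≈ 8.112 in (> 0, runoff occurs)
Runoff Q = (P−Ia)²/(P−Ia+S) = (8.112)²/(8.112+0.891) = 2398041170721/328073294900 ≈ 7.309 in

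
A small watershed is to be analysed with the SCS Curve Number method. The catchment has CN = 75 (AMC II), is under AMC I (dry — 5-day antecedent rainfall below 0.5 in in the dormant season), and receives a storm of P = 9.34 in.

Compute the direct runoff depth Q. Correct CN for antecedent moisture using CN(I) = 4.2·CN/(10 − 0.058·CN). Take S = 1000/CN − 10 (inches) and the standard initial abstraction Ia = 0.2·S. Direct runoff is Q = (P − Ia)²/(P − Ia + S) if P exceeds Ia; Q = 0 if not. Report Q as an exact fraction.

Q = 596385241/155676150 in ≈ 3.831 in

CN(I) from CN(II)=75: (4.2·75)/(10 − 0.058·75) = 6300/113 ≈ 55.752
Retention S: 1000/CN − 10 with CN=55.752 → S = 500/63 ≈ 7.937 in
Ia = 0.2·(500/63) = 100/63 in ≈ 1.587 in
Excess rainfall: 9.340 − 1.587 = 7.753 in; P > Ia so Q > 0
Runoff Q = (P−Ia)²/(P−Ia+S) = (7.753)²/(7.753+7.937) = 596385241/155676150 ≈ 3.831 in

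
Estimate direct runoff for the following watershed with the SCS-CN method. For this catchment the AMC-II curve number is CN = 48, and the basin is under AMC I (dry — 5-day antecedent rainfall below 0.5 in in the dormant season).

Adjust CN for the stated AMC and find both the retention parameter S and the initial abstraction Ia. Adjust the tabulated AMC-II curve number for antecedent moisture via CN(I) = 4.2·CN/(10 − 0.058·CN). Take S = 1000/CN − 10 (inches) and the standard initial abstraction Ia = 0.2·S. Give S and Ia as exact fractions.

Dry (AMC I): CN(I) = 4.2·48/(10 − 0.058·48) = (1008/5)/(902/125) = 12600/451 ≈ 27.938
Max retention: S = 1000/(12600/451) − 10 = 1625/63 in (≈ 25.794 in)
Initial abstraction Ia = S/5 = (1625/63)/5 = 325/63 ≈ 5.159 in

S = 1625/63 in ≈ 25.794 in; Ia = 325/63 in ≈ 5.159 in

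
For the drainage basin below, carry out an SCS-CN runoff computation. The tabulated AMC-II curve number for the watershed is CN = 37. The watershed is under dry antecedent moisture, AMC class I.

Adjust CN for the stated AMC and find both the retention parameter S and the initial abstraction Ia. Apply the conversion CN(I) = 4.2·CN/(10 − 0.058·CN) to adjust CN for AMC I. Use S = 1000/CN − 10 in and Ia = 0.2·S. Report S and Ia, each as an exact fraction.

CN(I) from CN(II)=37: (4.2·37)/(10 − 0.058·37) = 3700/187 ≈ 19.786
Retention S: 1000/CN − 10 with CN=19.786 → S = 1500/37 ≈ 40.541 in
Initial abstraction Ia = S/5 = (1500/37)/5 = 300/37 ≈ 8.108 in

S = 1500/37 in ≈ 40.541 in; Ia = 300/37 in ≈ 8.108 in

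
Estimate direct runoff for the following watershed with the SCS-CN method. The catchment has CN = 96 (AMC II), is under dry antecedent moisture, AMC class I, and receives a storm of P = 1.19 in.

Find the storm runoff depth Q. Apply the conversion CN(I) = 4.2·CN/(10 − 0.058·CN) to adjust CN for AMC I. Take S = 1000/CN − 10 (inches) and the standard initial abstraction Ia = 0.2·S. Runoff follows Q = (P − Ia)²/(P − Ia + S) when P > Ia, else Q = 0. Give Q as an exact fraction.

CN(I) from CN(II)=96: (4.2·96)/(10 − 0.058·96) = 25200/277 ≈ 90.975
S = 1000/(25200/277) − 10 = 125/126 in ≈ 0.992 in
Ia = 0.2·(125/126) = 25/126 in ≈ 0.198 in
Excess rainfall: 1.190 − 0.198 = 0.992 in; P > Ia so Q > 0
Runoff Q = (P−Ia)²/(P−Ia+S) = (0.992)²/(0.992+0.992) = 39025009/78731100 ≈ 0.496 in

Q = 39025009/78731100 in ≈ 0.496 in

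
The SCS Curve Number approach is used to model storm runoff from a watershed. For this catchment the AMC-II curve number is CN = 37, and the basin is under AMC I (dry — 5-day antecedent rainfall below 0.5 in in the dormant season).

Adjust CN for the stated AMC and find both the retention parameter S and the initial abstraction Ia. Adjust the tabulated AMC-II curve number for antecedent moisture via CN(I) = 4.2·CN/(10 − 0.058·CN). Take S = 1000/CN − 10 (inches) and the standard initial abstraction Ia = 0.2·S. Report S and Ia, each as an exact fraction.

CN(I) from CN(II)=37: (4.2·37)/(10 − 0.058·37) = 3700/187 ≈ 19.786
Retention S: 1000/CN − 10 with CN=19.786 → S = 1500/37 ≈ 40.541 in
Ia = 0.2·(1500/37) = 300/37 in ≈ 8.108 in

S = 1500/37 in ≈ 40.541 in; Ia = 300/37 in ≈ 8.108 in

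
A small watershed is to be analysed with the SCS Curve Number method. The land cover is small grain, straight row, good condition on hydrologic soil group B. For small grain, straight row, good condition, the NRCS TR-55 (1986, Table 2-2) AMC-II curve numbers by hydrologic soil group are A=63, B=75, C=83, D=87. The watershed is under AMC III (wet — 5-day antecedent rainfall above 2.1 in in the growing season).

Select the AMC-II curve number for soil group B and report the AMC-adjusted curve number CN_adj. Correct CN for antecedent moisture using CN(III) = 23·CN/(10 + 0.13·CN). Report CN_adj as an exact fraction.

NRCS table: small grain, straight row, good condition, soil group B → CN(II) = 75
Adjust CN=75 to AMC III: 23·75/(10 + 0.13·75) → 1725 ÷ (79/4) = 6900/79 ≈ 87.342

CN_adj = 6900/79 ≈ 87.342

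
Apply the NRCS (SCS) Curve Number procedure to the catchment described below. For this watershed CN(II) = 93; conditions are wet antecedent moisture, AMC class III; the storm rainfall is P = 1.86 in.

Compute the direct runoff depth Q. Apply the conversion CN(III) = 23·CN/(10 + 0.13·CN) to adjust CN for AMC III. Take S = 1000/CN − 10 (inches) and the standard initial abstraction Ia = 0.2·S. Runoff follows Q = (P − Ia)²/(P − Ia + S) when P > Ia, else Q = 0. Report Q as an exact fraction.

Wet (AMC III): CN(III) = 23·93/(10 + 0.13·93) = 2139/(2209/100) = 213900/2209 ≈ 96.831
S = 1000/(213900/2209) − 10 = 700/2139 in ≈ 0.327 in
Initial abstraction Ia = S/5 = (700/2139)/5 = 140/2139 ≈ 0.065 in
Excess rainfall: 1.860 − 0.065 = 1.795 in; P > Ia so Q > 0
Runoff Q = (P−Ia)²/(P−Ia+S) = (1.795)²/(1.795+0.327) = 36835973329/24269842650 ≈ 1.518 in

Q = 36835973329/24269842650 in ≈ 1.518 in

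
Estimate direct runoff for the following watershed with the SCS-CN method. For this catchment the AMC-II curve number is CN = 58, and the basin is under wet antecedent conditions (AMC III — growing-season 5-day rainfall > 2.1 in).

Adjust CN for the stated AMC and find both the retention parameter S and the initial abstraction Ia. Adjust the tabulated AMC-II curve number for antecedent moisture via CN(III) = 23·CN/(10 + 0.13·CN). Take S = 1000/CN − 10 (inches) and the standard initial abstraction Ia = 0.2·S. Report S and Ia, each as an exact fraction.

S = 2100/667 in ≈ 3.148 in; Ia = 420/667 in ≈ 0.630 in

CN(III) from CN(II)=58: (23·58)/(10 + 0.13·58) = 66700/877 ≈ 76.055
Retention S: 1000/CN − 10 with CN=76.055 → S = 2100/667 ≈ 3.148 in
Ia = 0.2·(2100/667) = 420/667 in ≈ 0.630 in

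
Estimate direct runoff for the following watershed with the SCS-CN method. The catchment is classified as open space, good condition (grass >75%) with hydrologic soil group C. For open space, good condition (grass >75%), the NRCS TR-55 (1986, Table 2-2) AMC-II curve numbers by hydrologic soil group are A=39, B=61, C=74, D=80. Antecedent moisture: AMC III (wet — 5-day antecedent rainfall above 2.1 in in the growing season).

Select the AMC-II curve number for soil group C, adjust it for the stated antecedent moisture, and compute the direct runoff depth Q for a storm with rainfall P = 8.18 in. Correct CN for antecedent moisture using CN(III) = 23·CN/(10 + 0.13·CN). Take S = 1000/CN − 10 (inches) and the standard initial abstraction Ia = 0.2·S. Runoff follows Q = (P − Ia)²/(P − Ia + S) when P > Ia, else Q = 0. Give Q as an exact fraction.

NRCS table: open space, good condition (grass >75%), soil group C → CN(II) = 74
CN(III) from CN(II)=74: (23·74)/(10 + 0.13·74) = 85100/981 ≈ 86.748
Max retention: S = 1000/(85100/981) − 10 = 1300/851 in (≈ 1.528 in)
Ia = 0.2·(1300/851) = 260/851 in ≈ 0.306 in
Excess rainfall: 8.180 − 0.306 = 7.874 in; P > Ia so Q > 0
Q: (335059/42550)² ÷ (400059/42550) = 112264533481/17022510450 in (≈ 6.595 in)

Q = 112264533481/17022510450 in ≈ 6.595 in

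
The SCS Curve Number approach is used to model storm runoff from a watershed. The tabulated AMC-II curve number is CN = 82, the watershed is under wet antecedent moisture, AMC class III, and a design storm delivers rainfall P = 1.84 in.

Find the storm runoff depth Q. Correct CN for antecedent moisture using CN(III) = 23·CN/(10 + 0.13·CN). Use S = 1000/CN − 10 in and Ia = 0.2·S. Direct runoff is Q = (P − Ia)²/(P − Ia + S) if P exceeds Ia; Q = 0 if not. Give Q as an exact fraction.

Adjust CN=82 to AMC III: 23·82/(10 + 0.13·82) → 1886 ÷ (1033/50) = 94300/1033 ≈ 91.288
S = 1000/(94300/1033) − 10 = 900/943 in ≈ 0.954 in
Ia = 0.2S: 0.2·0.954 = 0.191 in (exactly 180/943)
Excess rainfall: 1.840 − 0.191 = 1.649 in; P > Ia so Q > 0
Q: (38878/23575)² ÷ (61378/23575) = 755749442/723493175 in (≈ 1.045 in)

Q = 755749442/723493175 in ≈ 1.045 in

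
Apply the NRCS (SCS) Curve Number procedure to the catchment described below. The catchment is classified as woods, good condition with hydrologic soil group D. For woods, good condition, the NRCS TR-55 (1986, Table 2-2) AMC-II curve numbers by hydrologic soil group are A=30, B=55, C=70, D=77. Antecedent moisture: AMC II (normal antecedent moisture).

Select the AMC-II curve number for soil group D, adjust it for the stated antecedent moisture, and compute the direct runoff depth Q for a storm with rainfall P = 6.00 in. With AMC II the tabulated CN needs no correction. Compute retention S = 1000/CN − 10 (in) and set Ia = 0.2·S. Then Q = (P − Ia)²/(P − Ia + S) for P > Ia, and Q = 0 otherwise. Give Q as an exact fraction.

NRCS table: woods, good condition, soil group D → CN(II) = 77
AMC II — tabulated CN = 77 applies directly.
Max retention: S = 1000/77 − 10 = 230/77 in (≈ 2.987 in)
Ia = 0.2S: 0.2·2.987 = 0.597 in (exactly 46/77)
Excess rainfall: 6.000 − 0.597 = 5.403 in; P > Ia so Q > 0
Runoff Q = (P−Ia)²/(P−Ia+S) = (5.403)²/(5.403+2.987) = 86528/24871 ≈ 3.479 in

Q = 86528/24871 in ≈ 3.479 in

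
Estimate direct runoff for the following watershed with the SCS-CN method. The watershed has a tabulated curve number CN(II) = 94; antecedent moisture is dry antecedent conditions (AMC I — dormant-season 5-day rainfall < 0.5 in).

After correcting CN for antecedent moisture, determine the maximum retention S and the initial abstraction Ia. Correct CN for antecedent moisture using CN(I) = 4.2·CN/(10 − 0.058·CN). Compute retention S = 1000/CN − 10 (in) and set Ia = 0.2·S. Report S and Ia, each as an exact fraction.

CN(I) from CN(II)=94: (4.2·94)/(10 − 0.058·94) = 32900/379 ≈ 86.807
Max retention: S = 1000/(32900/379) − 10 = 500/329 in (≈ 1.520 in)
Ia = 0.2·(500/329) = 100/329 in ≈ 0.304 in

S = 500/329 in ≈ 1.520 in; Ia = 100/329 in ≈ 0.304 in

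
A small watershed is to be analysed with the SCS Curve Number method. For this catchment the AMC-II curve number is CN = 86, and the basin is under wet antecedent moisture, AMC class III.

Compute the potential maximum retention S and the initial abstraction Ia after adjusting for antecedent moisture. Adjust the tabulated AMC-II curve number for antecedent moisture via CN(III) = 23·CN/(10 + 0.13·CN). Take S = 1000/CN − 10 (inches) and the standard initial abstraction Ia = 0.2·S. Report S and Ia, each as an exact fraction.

S = 700/989 in ≈ 0.708 in; Ia = 140/989 in ≈ 0.142 in

CN(III) from CN(II)=86: (23·86)/(10 + 0.13·86) = 98900/1059 ≈ 93.390
S = 1000/(98900/1059) − 10 = 700/989 in ≈ 0.708 in
Ia = 0.2·(700/989) = 140/989 in ≈ 0.142 in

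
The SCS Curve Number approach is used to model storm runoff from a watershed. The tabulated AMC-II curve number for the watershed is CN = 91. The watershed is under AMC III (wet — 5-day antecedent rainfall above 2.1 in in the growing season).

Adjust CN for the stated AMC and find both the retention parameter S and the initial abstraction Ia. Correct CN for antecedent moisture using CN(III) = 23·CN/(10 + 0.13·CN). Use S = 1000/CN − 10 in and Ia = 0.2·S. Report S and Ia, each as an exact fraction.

S = 900/2093 in ≈ 0.430 in; Ia = 180/2093 in ≈ 0.086 in

Wet (AMC III): CN(III) = 23·91/(10 + 0.13·91) = 2093/(2183/100) = 209300/2183 ≈ 95.877
Retention S: 1000/CN − 10 with CN=95.877 → S = 900/2093 ≈ 0.430 in
Ia = 0.2S: 0.2·0.430 = 0.086 in (exactly 180/2093)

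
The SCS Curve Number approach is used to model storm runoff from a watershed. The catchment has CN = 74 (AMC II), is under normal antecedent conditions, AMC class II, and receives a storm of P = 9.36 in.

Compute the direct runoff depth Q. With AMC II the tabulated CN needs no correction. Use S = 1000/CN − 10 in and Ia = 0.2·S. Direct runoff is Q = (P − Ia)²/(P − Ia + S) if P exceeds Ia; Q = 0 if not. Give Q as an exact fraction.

AMC II — tabulated CN = 74 applies directly.
Max retention: S = 1000/74 − 10 = 130/37 in (≈ 3.514 in)
Initial abstraction Ia = S/5 = (130/37)/5 = 26/37 ≈ 0.703 in
Excess rainfall: 9.360 − 0.703 = 8.657 in; P > Ia so Q > 0
Q: (8008/925)² ÷ (11258/925) = 2466464/400525 in (≈ 6.158 in)

Q = 2466464/400525 in ≈ 6.158 in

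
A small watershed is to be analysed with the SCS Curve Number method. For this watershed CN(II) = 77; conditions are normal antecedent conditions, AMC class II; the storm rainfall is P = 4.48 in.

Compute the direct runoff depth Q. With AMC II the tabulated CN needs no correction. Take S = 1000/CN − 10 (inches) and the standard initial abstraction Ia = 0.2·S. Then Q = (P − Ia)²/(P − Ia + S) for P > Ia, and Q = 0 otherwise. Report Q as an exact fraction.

CN(II) = 77; AMC II needs no correction.
Retention S: 1000/CN − 10 with CN=77.000 → S = 230/77 ≈ 2.987 in
Initial abstraction Ia = S/5 = (230/77)/5 = 46/77 ≈ 0.597 in
Excess rainfall: 4.480 − 0.597 = 3.883 in; P > Ia so Q > 0
Q = (7474/1925)²/((7474/1925) + 230/77) = (55860676/3705625)/(13224/1925) = 13965169/6364050 in ≈ 2.194 in

Q = 13965169/6364050 in ≈ 2.194 in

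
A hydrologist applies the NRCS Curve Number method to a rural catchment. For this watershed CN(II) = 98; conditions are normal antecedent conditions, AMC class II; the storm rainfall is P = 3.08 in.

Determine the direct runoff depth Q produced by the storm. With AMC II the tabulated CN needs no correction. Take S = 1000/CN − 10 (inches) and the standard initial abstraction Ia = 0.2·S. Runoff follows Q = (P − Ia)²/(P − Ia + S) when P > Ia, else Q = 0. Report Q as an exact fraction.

Q = 13860729/4866925 in ≈ 2.848 in

AMC II — tabulated CN = 98 applies directly.
Retention S: 1000/CN − 10 with CN=98.000 → S = 10/49 ≈ 0.204 in
Ia = 0.2S: 0.2·0.204 = 0.041 in (exactly 2/49)
Since P=3.080 > Ia=0.041: effective rainfall P−Ia = 3723/1225 in
Q = (3723/1225)²/((3723/1225) + 10/49) = (13860729/1500625)/(3973/1225) = 13860729/4866925 in ≈ 2.848 in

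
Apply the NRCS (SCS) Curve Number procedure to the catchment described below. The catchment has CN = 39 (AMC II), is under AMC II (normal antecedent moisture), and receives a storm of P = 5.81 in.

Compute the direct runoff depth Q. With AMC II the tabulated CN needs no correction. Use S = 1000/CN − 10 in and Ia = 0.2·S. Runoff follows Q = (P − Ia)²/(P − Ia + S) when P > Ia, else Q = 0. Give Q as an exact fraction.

Average conditions: CN = 39 (no AMC adjustment).
Retention S: 1000/CN − 10 with CN=39.000 → S = 610/39 ≈ 15.641 in
Ia = 0.2·(610/39) = 122/39 in ≈ 3.128 in
P − Ia = 5.810 − 3.128 = 10459/3900 ≈ 2.682 in (> 0, runoff occurs)
Q: (10459/3900)² ÷ (71459/3900) = 109390681/278690100 in (≈ 0.393 in)

Q = 109390681/278690100 in ≈ 0.393 in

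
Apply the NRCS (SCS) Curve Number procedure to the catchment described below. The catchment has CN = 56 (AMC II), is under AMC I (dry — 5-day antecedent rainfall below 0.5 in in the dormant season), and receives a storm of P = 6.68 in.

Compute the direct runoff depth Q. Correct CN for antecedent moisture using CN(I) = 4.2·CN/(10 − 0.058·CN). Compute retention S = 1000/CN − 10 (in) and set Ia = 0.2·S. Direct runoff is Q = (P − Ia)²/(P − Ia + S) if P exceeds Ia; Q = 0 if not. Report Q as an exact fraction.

Adjust CN=56 to AMC I: 4.2·56/(10 − 0.058·56) → (1176/5) ÷ (844/125) = 7350/211 ≈ 34.834
Max retention: S = 1000/(7350/211) − 10 = 2750/147 in (≈ 18.707 in)
Initial abstraction Ia = S/5 = (2750/147)/5 = 550/147 ≈ 3.741 in
P − Ia = 6.680 − 3.741 = 10799/3675 ≈ 2.939 in (> 0, runoff occurs)
Runoff Q = (P−Ia)²/(P−Ia+S) = (2.939)²/(2.939+18.707) = 116618401/292342575 ≈ 0.399 in

Q = 116618401/292342575 in ≈ 0.399 in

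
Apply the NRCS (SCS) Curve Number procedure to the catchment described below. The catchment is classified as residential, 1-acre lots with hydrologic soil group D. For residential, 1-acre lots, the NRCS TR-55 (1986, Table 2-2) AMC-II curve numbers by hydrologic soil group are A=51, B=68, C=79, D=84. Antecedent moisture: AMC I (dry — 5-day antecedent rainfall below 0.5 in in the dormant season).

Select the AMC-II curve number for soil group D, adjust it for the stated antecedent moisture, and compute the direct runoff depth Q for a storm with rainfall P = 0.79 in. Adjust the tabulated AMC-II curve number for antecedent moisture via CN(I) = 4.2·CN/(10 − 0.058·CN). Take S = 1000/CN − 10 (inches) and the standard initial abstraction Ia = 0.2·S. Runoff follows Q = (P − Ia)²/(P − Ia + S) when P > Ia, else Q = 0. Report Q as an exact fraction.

NRCS table: residential, 1-acre lots, soil group D → CN(II) = 84
CN(I) from CN(II)=84: (4.2·84)/(10 − 0.058·84) = 44100/641 ≈ 68.799
Max retention: S = 1000/(44100/641) − 10 = 2000/441 in (≈ 4.535 in)
Ia = 0.2S: 0.2·4.535 = 0.907 in (exactly 400/441)
P = 0.790 ≤ Ia = 0.907 in: entire storm abstracted, Q = 0.

Q = 0 in ≈ 0.000 in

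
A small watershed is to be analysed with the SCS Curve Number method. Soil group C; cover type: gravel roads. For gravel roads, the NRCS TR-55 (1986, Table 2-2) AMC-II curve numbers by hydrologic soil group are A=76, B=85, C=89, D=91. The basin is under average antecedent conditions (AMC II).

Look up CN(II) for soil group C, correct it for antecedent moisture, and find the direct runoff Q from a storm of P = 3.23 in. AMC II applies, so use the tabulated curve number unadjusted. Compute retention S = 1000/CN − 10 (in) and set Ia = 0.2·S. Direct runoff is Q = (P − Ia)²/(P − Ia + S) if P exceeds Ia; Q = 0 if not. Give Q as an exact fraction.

Q = 704743209/334168300 in ≈ 2.109 in

NRCS table: gravel roads, soil group C → CN(II) = 89
CN(II) = 89; AMC II needs no correction.
Retention S: 1000/CN − 10 with CN=89.000 → S = 110/89 ≈ 1.236 in
Initial abstraction Ia = S/5 = (110/89)/5 = 22/89 ≈ 0.247 in
P − Ia = 3.230 − 0.247 = 26547/8900 ≈ 2.983 in (> 0, runoff occurs)
Q = (26547/8900)²/((26547/8900) + 110/89) = (704743209/79210000)/(37547/8900) = 704743209/334168300 in ≈ 2.109 in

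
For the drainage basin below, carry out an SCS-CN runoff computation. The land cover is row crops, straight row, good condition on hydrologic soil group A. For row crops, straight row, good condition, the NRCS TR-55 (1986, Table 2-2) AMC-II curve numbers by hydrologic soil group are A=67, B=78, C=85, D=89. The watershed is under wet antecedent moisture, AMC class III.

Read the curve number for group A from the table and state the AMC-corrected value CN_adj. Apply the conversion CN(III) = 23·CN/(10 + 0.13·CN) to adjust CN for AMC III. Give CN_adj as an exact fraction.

CN_adj = 154100/1871 ≈ 82.362

NRCS table: row crops, straight row, good condition, soil group A → CN(II) = 67
Wet (AMC III): CN(III) = 23·67/(10 + 0.13·67) = 1541/(1871/100) = 154100/1871 ≈ 82.362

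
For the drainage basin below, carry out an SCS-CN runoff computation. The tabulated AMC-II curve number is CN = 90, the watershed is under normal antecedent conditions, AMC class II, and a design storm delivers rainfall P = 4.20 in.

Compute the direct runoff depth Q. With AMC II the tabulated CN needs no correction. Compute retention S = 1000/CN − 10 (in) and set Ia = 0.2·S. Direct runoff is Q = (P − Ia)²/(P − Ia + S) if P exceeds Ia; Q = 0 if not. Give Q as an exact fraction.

CN(II) = 90; AMC II needs no correction.
S = 1000/90 − 10 = 10/9 in ≈ 1.111 in
Ia = 0.2·(10/9) = 2/9 in ≈ 0.222 in
P − Ia = 4.200 − 0.222 = 179/45 ≈ 3.978 in (> 0, runoff occurs)
Q = (179/45)²/((179/45) + 10/9) = (32041/2025)/(229/45) = 32041/10305 in ≈ 3.109 in

Q = 32041/10305 in ≈ 3.109 in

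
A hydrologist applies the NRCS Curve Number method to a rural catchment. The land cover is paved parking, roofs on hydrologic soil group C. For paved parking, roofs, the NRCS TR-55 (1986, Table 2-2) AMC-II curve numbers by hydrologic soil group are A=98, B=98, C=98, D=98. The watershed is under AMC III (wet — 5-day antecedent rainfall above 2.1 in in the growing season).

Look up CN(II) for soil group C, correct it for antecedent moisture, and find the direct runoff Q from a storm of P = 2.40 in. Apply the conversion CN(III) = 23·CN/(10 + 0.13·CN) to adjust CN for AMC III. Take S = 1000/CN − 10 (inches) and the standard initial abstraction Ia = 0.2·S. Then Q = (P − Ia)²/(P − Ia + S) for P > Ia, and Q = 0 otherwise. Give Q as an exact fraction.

Q = 45050944/19615435 in ≈ 2.297 in

NRCS table: paved parking, roofs, soil group C → CN(II) = 98
Wet (AMC III): CN(III) = 23·98/(10 + 0.13·98) = 2254/(1137/50) = 112700/1137 ≈ 99.120
S = 1000/(112700/1137) − 10 = 100/1127 in ≈ 0.089 in
Initial abstraction Ia = S/5 = (100/1127)/5 = 20/1127 ≈ 0.018 in
P − Ia = 2.400 − 0.018 = 13424/5635 ≈ 2.382 in (> 0, runoff occurs)
Q: (13424/5635)² ÷ (13924/5635) = 45050944/19615435 in (≈ 2.297 in)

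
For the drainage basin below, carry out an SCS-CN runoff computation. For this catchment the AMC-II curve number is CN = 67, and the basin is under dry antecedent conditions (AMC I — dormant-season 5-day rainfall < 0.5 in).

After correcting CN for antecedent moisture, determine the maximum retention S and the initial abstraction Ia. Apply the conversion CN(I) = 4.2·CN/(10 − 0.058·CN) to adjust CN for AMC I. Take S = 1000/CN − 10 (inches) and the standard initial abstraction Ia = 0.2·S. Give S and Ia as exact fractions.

S = 5500/469 in ≈ 11.727 in; Ia = 1100/469 in ≈ 2.345 in

Dry (AMC I): CN(I) = 4.2·67/(10 − 0.058·67) = (1407/5)/(3057/500) = 46900/1019 ≈ 46.026
Max retention: S = 1000/(46900/1019) − 10 = 5500/469 in (≈ 11.727 in)
Initial abstraction Ia = S/5 = (5500/469)/5 = 1100/469 ≈ 2.345 in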